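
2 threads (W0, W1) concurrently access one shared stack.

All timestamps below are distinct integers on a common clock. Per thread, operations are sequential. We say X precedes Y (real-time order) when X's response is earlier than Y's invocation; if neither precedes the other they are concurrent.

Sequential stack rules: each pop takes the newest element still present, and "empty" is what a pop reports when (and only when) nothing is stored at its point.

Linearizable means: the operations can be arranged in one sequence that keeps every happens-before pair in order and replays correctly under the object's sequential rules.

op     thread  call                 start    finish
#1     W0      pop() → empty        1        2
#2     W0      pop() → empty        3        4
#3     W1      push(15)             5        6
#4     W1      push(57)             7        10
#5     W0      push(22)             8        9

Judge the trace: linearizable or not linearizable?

linearizable

one valid linearization: #1, #2, #3, #4, #5
1. #1 pop() → empty, leaving stack <>
2. #2 pop() → empty, leaving stack <>
3. #3 push(15), leaving stack <15>
4. #4 push(57), leaving stack <15,57>
5. #5 push(22), leaving stack <15,57,22>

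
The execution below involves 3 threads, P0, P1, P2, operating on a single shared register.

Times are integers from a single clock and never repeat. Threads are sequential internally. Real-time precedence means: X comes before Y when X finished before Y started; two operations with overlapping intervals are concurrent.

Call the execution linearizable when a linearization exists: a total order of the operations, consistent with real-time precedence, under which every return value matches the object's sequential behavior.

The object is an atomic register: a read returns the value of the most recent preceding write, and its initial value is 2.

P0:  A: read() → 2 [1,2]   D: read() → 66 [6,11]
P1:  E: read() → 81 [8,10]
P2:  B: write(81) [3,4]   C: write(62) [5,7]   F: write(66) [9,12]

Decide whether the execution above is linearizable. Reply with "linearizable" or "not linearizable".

not linearizable

the violation lands at event 10, E's response at time 10: events 1..9 linearize, events 1..10 do not
one real-time candidate order over the 4 completed operations — the register replay rejects it
including or dropping the 2 pending operations (D, F) in any combination fails
sample order A, B, C, E (pending dropped) stalls at step 4 — E read() → 81 has no legal effect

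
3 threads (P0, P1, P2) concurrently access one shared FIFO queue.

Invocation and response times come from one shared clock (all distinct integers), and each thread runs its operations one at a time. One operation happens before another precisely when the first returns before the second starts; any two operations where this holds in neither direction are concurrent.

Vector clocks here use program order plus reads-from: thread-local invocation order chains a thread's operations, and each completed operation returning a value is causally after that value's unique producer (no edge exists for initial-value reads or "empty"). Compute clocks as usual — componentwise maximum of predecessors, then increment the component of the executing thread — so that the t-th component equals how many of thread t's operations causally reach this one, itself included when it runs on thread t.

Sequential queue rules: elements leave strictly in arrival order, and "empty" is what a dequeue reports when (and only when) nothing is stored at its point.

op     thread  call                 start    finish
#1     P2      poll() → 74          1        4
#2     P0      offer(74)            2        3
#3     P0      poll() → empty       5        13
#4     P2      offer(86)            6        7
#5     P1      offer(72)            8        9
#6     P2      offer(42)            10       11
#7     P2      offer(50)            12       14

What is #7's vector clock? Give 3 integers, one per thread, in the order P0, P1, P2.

#5 (invocation 8): nothing precedes it; P1's component alone gives (0, 1, 0)
#2 (invocation 2): nothing precedes it; P0's component alone gives (1, 0, 0)
invoked at 1, #1 merges VC(#2)=(1, 0, 0) and bumps P2's slot → (1, 0, 1)
invoked at 5, #3 merges VC(#2)=(1, 0, 0) and bumps P0's slot → (2, 0, 0)
invoked at 6, #4 merges VC(#1)=(1, 0, 1) and bumps P2's slot → (1, 0, 2)
invoked at 10, #6 merges VC(#4)=(1, 0, 2) and bumps P2's slot → (1, 0, 3)
invoked at 12, #7 merges VC(#6)=(1, 0, 3) and bumps P2's slot → (1, 0, 4)
target: VC(#7) = (1, 0, 4)

(1, 0, 4)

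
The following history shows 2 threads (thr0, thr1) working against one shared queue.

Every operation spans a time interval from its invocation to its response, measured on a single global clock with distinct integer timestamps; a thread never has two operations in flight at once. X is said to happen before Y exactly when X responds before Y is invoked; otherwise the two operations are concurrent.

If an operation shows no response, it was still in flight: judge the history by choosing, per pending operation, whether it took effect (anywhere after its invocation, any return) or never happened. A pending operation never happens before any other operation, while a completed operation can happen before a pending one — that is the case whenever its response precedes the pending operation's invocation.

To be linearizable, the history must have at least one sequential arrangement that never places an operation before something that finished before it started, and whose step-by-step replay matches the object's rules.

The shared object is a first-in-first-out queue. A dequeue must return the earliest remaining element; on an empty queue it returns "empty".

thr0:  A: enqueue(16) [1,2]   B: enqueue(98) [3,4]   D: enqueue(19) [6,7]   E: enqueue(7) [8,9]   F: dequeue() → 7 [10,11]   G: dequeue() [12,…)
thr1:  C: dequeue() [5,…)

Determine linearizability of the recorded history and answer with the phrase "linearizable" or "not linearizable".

not linearizable

through event 10 a valid linearization exists; event 11 (F responding at time 11) ends that
a single order respects real time; the 5 completed queue operations fail replay along it
every completion of the 1 pending operation (C) was checked; none linearizes
for example A, B, D, E, F (pending dropped) fails at step 5: F dequeue() → 7 is not legal there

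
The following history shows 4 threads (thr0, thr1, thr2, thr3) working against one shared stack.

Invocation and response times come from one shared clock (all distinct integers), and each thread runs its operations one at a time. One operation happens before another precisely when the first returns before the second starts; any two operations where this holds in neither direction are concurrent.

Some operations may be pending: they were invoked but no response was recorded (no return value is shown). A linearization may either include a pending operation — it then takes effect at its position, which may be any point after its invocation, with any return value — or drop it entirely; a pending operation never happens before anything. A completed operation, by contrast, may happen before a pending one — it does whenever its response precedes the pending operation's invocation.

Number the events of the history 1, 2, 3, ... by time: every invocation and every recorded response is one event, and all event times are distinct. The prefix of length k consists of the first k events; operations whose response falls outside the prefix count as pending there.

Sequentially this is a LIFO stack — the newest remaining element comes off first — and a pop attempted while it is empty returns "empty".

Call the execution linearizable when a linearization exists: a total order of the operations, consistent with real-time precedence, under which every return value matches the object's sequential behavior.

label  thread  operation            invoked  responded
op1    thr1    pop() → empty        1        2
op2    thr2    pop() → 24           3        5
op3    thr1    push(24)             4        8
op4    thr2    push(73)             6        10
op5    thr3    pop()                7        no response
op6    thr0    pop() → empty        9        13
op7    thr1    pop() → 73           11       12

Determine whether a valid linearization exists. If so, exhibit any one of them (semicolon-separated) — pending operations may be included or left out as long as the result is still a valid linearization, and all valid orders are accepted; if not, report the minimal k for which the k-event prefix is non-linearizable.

step 1: op1 pop() → empty — stack <>
step 2: op3 push(24) — stack <24>
step 3: op2 pop() → 24 — stack <>
step 4: op4 push(73) — stack <73>
step 5: op7 pop() → 73 — stack <>
step 6: op5 pop() (pending, included) — stack <>
step 7: op6 pop() → empty — stack <>

linearizable — witness: op1; op3; op2; op4; op7; op5; op6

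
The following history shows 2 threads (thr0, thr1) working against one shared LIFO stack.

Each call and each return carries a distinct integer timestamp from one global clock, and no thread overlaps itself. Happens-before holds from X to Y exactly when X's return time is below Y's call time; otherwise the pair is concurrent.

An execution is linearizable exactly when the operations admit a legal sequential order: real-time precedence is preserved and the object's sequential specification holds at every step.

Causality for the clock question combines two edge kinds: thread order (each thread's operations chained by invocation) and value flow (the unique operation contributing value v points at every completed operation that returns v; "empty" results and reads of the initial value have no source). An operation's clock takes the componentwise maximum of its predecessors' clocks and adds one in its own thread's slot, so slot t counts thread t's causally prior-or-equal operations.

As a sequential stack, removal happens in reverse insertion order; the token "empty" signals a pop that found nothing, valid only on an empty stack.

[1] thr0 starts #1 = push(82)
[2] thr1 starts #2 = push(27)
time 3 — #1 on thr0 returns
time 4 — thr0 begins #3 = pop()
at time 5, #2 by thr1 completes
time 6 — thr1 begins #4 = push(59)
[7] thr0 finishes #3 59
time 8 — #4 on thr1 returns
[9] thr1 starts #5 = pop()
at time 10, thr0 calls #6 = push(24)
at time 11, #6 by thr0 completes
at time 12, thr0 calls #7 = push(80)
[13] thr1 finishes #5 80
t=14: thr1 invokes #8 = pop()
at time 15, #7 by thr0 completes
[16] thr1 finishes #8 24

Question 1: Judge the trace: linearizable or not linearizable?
one valid linearization: #1, #2, #4, #3, #6, #7, #5, #8
after step 1 (#1 push(82)): stack <82>
after step 2 (#2 push(27)): stack <82,27>
after step 3 (#4 push(59)): stack <82,27,59>
after step 4 (#3 pop() → 59): stack <82,27>
after step 5 (#6 push(24)): stack <82,27,24>
after step 6 (#7 push(80)): stack <82,27,24,80>
after step 7 (#5 pop() → 80): stack <82,27,24>
after step 8 (#8 pop() → 24): stack <82,27>

linearizable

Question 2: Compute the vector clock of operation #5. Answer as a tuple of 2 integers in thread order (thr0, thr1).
no predecessors for #2 (invoked 2): thr1 increments from zero → (0, 1)
no predecessors for #1 (invoked 1): thr0 increments from zero → (1, 0)
#4, invoked 6, takes VC(#2)=(0, 1) under max, adds 1 for thr1 → (0, 2)
#3, invoked 4, takes VC(#1)=(1, 0), VC(#4)=(0, 2) under max, adds 1 for thr0 → (2, 2)
#6, invoked 10, takes VC(#3)=(2, 2) under max, adds 1 for thr0 → (3, 2)
#7, invoked 12, takes VC(#6)=(3, 2) under max, adds 1 for thr0 → (4, 2)
#5, invoked 9, takes VC(#4)=(0, 2), VC(#7)=(4, 2) under max, adds 1 for thr1 → (4, 3)
#8, invoked 14, takes VC(#5)=(4, 3), VC(#6)=(3, 2) under max, adds 1 for thr1 → (4, 4)
target: VC(#5) = (4, 3)

(4, 3)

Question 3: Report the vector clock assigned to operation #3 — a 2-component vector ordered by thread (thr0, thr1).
VC(#2, invoked at 2): no causal predecessors; +1 on thr1 → (0, 1)
VC(#1, invoked at 1): no causal predecessors; +1 on thr0 → (1, 0)
#4 (invocation 6): componentwise max over VC(#2)=(0, 1), +1 at thr1, giving (0, 2)
#3 (invocation 4): componentwise max over VC(#1)=(1, 0), VC(#4)=(0, 2), +1 at thr0, giving (2, 2)
#6 (invocation 10): componentwise max over VC(#3)=(2, 2), +1 at thr0, giving (3, 2)
#7 (invocation 12): componentwise max over VC(#6)=(3, 2), +1 at thr0, giving (4, 2)
#5 (invocation 9): componentwise max over VC(#4)=(0, 2), VC(#7)=(4, 2), +1 at thr1, giving (4, 3)
#8 (invocation 14): componentwise max over VC(#5)=(4, 3), VC(#6)=(3, 2), +1 at thr1, giving (4, 4)
target: VC(#3) = (2, 2)

(2, 2)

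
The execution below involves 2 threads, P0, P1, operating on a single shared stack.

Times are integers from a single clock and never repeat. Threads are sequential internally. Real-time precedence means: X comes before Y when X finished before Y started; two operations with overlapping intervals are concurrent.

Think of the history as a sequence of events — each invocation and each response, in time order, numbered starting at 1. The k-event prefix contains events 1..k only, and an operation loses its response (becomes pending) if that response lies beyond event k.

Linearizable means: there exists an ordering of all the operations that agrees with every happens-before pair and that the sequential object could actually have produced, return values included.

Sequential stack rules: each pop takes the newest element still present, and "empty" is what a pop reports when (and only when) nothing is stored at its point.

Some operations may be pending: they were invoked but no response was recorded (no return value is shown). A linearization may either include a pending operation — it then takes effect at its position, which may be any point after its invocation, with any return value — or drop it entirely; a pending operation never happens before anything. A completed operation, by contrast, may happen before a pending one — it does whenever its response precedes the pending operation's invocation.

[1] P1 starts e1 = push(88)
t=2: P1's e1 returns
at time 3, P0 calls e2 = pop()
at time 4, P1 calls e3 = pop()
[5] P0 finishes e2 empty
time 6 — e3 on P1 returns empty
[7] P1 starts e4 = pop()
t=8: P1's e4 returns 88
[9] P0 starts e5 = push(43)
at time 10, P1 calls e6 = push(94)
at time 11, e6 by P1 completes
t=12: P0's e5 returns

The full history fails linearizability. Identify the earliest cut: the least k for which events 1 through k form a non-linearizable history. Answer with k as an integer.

events 1..5 are linearizable; a witness order is e1, e3, e2:
1. e1 push(88), leaving stack <88>
2. e3 pop() (pending, included), leaving stack <>
3. e2 pop() → empty, leaving stack <>
adding event 6 (e3 responds at 6) leaves no legal real-time order
e.g. e1, e2, e3: illegal at step 2, since e2 pop() → empty cannot apply there
e.g. e1, e3, e2: illegal at step 2, since e3 pop() → empty cannot apply there

6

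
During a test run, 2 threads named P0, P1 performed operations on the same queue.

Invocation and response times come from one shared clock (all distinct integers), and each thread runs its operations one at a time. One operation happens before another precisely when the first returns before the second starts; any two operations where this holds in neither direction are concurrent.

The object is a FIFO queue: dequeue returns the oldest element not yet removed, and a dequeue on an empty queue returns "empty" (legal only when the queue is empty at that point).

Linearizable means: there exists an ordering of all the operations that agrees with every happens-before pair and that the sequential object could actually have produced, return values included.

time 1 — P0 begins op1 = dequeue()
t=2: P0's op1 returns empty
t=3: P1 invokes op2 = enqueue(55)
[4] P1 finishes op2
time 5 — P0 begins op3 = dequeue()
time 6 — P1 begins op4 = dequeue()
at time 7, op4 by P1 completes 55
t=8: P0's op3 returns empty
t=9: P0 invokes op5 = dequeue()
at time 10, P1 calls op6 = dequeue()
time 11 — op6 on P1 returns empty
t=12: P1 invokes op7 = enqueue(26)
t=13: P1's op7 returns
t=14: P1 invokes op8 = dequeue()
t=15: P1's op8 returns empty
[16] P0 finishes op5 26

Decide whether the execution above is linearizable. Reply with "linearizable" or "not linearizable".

one valid linearization: op1, op2, op4, op3, op6, op7, op5, op8
step 1: op1 dequeue() → empty — queue <>
step 2: op2 enqueue(55) — queue <55>
step 3: op4 dequeue() → 55 — queue <>
step 4: op3 dequeue() → empty — queue <>
step 5: op6 dequeue() → empty — queue <>
step 6: op7 enqueue(26) — queue <26>
step 7: op5 dequeue() → 26 — queue <>
step 8: op8 dequeue() → empty — queue <>

linearizable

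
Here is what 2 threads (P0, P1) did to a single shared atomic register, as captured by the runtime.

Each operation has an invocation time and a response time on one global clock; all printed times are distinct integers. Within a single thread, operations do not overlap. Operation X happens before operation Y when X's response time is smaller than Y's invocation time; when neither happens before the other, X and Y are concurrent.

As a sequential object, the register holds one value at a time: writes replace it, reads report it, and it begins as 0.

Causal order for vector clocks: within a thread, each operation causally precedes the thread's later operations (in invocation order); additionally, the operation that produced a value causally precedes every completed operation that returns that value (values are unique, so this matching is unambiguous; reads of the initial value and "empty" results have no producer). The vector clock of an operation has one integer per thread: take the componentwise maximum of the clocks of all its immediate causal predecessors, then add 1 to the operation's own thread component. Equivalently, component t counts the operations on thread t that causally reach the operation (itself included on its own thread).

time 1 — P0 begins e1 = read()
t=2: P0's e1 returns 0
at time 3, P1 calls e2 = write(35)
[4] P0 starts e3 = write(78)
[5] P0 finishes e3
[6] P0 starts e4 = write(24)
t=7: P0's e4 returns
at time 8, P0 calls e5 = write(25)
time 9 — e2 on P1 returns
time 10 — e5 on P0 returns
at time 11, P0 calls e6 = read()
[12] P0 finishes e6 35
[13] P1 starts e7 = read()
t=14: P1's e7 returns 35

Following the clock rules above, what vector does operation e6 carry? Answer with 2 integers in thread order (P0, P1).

(5, 1)

root op e2, invoked 3: fresh clock plus P1's own tick → (0, 1)
root op e1, invoked 1: fresh clock plus P0's own tick → (1, 0)
e7 (invocation 13): componentwise max over VC(e2)=(0, 1), +1 at P1, giving (0, 2)
e3 (invocation 4): componentwise max over VC(e1)=(1, 0), +1 at P0, giving (2, 0)
e4 (invocation 6): componentwise max over VC(e3)=(2, 0), +1 at P0, giving (3, 0)
e5 (invocation 8): componentwise max over VC(e4)=(3, 0), +1 at P0, giving (4, 0)
e6 (invocation 11): componentwise max over VC(e2)=(0, 1), VC(e5)=(4, 0), +1 at P0, giving (5, 1)
target: VC(e6) = (5, 1)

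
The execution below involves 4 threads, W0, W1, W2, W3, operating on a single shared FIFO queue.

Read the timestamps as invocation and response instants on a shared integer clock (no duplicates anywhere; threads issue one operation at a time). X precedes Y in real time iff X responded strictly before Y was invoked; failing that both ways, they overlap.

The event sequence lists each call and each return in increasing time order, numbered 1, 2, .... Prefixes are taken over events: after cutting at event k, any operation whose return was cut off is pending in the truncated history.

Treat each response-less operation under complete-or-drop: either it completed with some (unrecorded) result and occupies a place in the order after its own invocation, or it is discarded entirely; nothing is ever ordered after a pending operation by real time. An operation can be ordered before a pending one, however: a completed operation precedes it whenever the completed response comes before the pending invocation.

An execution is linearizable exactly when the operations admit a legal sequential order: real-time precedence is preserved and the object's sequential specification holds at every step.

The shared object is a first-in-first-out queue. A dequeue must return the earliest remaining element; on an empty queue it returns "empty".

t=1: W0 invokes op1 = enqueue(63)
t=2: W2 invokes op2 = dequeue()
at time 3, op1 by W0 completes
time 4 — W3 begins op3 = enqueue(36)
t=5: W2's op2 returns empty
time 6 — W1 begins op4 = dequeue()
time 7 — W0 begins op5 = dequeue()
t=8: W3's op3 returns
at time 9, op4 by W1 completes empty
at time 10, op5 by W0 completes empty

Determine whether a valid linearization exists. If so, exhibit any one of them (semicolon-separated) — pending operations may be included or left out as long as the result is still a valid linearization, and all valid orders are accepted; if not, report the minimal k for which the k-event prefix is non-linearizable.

not linearizable — minimal violating prefix: 10 events

through event 9 a valid linearization exists; event 10 (op5 responding at time 10) ends that
checked exhaustively: 14 real-time-consistent orders of 5 completed operations, zero legal FIFO queue replays
for example op1, op2, op3, op4, op5 fails at step 2: op2 dequeue() → empty is not legal there
for example op1, op2, op3, op5, op4 fails at step 2: op2 dequeue() → empty is not legal there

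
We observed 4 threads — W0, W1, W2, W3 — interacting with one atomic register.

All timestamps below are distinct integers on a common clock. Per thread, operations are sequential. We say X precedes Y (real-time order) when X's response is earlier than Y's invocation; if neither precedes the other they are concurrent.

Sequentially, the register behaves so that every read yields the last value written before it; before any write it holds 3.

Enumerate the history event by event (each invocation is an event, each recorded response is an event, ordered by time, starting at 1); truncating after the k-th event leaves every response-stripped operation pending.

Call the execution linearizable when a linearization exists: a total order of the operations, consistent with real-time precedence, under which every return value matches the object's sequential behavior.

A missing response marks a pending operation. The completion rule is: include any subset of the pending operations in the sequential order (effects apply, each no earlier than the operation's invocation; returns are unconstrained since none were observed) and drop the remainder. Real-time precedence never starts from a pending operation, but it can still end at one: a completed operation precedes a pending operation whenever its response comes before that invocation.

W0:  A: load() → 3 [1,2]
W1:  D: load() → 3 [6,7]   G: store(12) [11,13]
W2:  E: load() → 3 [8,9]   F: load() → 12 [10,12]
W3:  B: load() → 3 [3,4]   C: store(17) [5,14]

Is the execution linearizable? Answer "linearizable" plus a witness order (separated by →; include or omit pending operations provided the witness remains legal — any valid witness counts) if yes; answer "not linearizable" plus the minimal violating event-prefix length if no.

linearizable — witness: A → B → D → E → C → G → F

step 1: A load() → 3 — value 3
step 2: B load() → 3 — value 3
step 3: D load() → 3 — value 3
step 4: E load() → 3 — value 3
step 5: C store(17) — value 17
step 6: G store(12) — value 12
step 7: F load() → 12 — value 12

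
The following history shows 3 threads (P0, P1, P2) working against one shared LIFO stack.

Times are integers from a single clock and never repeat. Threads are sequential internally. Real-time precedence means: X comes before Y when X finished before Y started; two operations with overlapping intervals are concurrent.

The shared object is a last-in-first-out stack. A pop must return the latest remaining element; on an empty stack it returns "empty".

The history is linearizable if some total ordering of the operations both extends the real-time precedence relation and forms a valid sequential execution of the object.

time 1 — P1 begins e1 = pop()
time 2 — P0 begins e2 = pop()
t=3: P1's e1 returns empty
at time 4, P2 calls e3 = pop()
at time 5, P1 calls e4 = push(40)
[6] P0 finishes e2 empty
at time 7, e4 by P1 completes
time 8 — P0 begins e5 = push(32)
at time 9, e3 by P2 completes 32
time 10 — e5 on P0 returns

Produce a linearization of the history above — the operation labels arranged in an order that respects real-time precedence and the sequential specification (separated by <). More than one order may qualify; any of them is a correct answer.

e1 < e2 < e4 < e5 < e3

after step 1 (e1 pop() → empty): stack <>
after step 2 (e2 pop() → empty): stack <>
after step 3 (e4 push(40)): stack <40>
after step 4 (e5 push(32)): stack <40,32>
after step 5 (e3 pop() → 32): stack <40>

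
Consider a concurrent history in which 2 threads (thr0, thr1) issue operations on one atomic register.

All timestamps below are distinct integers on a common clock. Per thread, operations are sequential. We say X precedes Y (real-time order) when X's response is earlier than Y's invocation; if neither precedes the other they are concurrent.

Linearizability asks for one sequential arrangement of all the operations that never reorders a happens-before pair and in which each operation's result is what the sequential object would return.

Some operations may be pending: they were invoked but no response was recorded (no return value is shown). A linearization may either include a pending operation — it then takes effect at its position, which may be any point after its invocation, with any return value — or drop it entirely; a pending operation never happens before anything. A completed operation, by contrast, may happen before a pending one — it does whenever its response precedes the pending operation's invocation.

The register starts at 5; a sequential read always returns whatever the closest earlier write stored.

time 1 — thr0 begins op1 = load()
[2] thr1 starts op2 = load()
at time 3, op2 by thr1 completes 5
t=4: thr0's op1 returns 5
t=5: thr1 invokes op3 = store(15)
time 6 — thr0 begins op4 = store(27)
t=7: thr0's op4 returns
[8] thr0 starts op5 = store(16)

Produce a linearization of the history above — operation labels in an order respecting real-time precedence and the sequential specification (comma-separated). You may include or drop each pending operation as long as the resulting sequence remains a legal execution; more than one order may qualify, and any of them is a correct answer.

1. op1 load() → 5, leaving value 5
2. op2 load() → 5, leaving value 5
3. op3 store(15) (pending, included), leaving value 15
4. op4 store(27), leaving value 27

op1, op2, op3, op4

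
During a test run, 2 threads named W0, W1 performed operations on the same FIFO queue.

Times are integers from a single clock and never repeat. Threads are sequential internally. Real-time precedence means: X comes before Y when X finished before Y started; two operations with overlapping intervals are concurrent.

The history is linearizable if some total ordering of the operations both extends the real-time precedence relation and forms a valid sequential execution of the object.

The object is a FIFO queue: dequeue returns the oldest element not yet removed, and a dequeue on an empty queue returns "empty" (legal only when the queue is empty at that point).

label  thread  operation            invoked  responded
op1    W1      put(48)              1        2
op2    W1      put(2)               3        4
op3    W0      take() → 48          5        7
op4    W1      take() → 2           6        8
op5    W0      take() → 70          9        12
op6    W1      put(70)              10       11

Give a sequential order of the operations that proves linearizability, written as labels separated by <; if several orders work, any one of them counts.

1. op1 put(48), leaving queue <48>
2. op2 put(2), leaving queue <48,2>
3. op3 take() → 48, leaving queue <2>
4. op4 take() → 2, leaving queue <>
5. op6 put(70), leaving queue <70>
6. op5 take() → 70, leaving queue <>

op1 < op2 < op3 < op4 < op6 < op5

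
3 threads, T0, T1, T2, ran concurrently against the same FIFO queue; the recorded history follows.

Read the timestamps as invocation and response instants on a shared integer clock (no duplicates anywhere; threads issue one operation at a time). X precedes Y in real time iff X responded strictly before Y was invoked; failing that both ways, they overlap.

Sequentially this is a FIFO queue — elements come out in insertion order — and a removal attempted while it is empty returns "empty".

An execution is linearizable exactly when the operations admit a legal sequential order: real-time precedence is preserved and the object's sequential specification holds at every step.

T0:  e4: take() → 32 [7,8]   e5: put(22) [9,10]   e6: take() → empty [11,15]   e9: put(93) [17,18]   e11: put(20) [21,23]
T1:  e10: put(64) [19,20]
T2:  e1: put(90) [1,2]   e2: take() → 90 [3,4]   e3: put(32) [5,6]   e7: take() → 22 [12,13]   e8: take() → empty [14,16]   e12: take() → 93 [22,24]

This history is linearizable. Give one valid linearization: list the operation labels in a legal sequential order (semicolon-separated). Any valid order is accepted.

e1; e2; e3; e4; e5; e7; e6; e8; e9; e10; e11; e12

after step 1 (e1 put(90)): queue <90>
after step 2 (e2 take() → 90): queue <>
after step 3 (e3 put(32)): queue <32>
after step 4 (e4 take() → 32): queue <>
after step 5 (e5 put(22)): queue <22>
after step 6 (e7 take() → 22): queue <>
after step 7 (e6 take() → empty): queue <>
after step 8 (e8 take() → empty): queue <>
after step 9 (e9 put(93)): queue <93>
after step 10 (e10 put(64)): queue <93,64>
after step 11 (e11 put(20)): queue <93,64,20>
after step 12 (e12 take() → 93): queue <64,20>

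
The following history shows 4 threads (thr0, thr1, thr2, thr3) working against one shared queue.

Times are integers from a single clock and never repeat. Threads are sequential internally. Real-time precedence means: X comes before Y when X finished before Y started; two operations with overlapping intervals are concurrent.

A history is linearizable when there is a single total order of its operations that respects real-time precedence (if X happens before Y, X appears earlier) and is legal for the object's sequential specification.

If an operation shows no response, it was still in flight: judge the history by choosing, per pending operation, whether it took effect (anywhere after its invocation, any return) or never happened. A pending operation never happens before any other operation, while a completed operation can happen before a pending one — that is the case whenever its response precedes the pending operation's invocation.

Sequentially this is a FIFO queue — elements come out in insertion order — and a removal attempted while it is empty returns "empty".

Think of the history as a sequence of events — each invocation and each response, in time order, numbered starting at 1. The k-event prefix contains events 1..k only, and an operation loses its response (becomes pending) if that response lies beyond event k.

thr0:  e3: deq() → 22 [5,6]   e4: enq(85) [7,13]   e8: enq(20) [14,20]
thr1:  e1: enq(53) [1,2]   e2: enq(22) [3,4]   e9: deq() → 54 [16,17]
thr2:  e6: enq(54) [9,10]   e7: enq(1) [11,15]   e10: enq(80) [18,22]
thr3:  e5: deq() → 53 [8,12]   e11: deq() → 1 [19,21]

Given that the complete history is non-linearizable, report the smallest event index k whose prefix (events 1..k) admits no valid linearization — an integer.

events 1..5 are still linearizable — one witness is e1, e2:
after step 1 (e1 enq(53)): queue <53>
after step 2 (e2 enq(22)): queue <53,22>
with event 6 included (e3 responding at time 6), all real-time-consistent orders fail
e.g. e1, e2, e3: illegal at step 3, since e3 deq() → 22 cannot apply there

6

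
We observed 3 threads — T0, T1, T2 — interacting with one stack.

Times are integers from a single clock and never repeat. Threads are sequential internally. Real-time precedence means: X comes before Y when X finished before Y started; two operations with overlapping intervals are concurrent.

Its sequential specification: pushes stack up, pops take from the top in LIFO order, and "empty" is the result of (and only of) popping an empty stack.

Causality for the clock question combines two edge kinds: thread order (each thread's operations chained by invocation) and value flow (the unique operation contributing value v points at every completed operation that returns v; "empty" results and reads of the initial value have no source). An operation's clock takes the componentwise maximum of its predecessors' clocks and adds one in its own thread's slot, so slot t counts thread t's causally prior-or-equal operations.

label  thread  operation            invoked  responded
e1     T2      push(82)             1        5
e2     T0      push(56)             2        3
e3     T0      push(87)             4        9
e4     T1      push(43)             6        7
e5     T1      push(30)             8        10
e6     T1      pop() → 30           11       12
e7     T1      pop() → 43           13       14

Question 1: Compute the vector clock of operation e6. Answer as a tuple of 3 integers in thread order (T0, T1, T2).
invoked at 1, e1 has no predecessors; its own T2 bump gives (0, 0, 1)
invoked at 6, e4 has no predecessors; its own T1 bump gives (0, 1, 0)
invoked at 2, e2 has no predecessors; its own T0 bump gives (1, 0, 0)
e5 (invocation 8): componentwise max over VC(e4)=(0, 1, 0), +1 at T1, giving (0, 2, 0)
e3 (invocation 4): componentwise max over VC(e2)=(1, 0, 0), +1 at T0, giving (2, 0, 0)
e6 (invocation 11): componentwise max over VC(e5)=(0, 2, 0), +1 at T1, giving (0, 3, 0)
e7 (invocation 13): componentwise max over VC(e4)=(0, 1, 0), VC(e6)=(0, 3, 0), +1 at T1, giving (0, 4, 0)
target: VC(e6) = (0, 3, 0)

(0, 3, 0)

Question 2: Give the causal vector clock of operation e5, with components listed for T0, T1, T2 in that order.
root op e1, invoked 1: fresh clock plus T2's own tick → (0, 0, 1)
root op e4, invoked 6: fresh clock plus T1's own tick → (0, 1, 0)
root op e2, invoked 2: fresh clock plus T0's own tick → (1, 0, 0)
merge at e5 (invoked 8): VC(e4)=(0, 1, 0), own-thread bump on T1 → (0, 2, 0)
merge at e3 (invoked 4): VC(e2)=(1, 0, 0), own-thread bump on T0 → (2, 0, 0)
merge at e6 (invoked 11): VC(e5)=(0, 2, 0), own-thread bump on T1 → (0, 3, 0)
merge at e7 (invoked 13): VC(e4)=(0, 1, 0), VC(e6)=(0, 3, 0), own-thread bump on T1 → (0, 4, 0)
target: VC(e5) = (0, 2, 0)

(0, 2, 0)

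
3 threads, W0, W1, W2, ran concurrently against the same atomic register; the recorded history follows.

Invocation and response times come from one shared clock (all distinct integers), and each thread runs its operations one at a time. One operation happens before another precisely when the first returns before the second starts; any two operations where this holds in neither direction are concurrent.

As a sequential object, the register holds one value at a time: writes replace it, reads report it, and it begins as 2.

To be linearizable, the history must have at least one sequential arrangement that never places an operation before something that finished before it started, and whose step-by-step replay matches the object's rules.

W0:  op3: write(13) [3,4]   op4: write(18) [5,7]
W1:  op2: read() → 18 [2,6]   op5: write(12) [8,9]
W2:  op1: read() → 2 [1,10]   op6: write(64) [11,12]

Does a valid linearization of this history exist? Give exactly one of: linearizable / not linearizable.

linearizable

witness order: op1, op3, op4, op2, op5, op6
after step 1 (op1 read() → 2): value 2
after step 2 (op3 write(13)): value 13
after step 3 (op4 write(18)): value 18
after step 4 (op2 read() → 18): value 18
after step 5 (op5 write(12)): value 12
after step 6 (op6 write(64)): value 64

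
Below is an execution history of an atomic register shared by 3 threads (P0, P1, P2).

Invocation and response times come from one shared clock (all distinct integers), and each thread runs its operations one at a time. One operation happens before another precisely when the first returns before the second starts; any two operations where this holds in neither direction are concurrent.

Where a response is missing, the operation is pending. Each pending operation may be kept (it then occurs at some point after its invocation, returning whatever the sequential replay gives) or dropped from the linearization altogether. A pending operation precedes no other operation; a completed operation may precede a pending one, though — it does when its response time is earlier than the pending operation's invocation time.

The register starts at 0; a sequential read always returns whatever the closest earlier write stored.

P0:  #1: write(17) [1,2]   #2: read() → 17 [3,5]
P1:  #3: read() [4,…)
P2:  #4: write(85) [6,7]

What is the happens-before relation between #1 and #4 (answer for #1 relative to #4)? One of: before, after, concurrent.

before

#1 spans [1,2], #4 spans [6,7]
resp(#1)=2 < inv(#4)=6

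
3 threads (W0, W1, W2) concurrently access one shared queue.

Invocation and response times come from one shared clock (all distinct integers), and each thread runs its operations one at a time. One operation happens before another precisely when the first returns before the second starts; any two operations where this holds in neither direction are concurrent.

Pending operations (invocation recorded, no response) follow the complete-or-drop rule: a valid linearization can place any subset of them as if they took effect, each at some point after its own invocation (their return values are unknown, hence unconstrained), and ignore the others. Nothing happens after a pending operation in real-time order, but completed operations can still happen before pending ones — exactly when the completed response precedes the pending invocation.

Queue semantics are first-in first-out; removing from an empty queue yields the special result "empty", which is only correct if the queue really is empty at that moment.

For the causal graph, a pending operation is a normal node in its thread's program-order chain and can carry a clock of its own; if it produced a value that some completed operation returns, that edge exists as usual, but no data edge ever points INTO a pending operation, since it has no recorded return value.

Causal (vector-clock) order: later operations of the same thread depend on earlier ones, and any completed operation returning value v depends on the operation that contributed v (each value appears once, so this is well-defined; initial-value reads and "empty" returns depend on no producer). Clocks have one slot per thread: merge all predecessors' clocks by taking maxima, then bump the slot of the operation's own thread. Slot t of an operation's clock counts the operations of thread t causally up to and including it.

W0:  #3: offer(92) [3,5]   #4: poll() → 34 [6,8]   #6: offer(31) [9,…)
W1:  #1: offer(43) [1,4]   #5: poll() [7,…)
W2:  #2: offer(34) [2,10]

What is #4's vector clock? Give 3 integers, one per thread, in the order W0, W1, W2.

VC(#2, invoked at 2): no causal predecessors; +1 on W2 → (0, 0, 1)
VC(#1, invoked at 1): no causal predecessors; +1 on W1 → (0, 1, 0)
VC(#3, invoked at 3): no causal predecessors; +1 on W0 → (1, 0, 0)
VC(#5, invoked at 7): max of VC(#1)=(0, 1, 0), then +1 on thread W1 → (0, 2, 0)
VC(#4, invoked at 6): max of VC(#2)=(0, 0, 1), VC(#3)=(1, 0, 0), then +1 on thread W0 → (2, 0, 1)
VC(#6, invoked at 9): max of VC(#4)=(2, 0, 1), then +1 on thread W0 → (3, 0, 1)
target: VC(#4) = (2, 0, 1)

(2, 0, 1)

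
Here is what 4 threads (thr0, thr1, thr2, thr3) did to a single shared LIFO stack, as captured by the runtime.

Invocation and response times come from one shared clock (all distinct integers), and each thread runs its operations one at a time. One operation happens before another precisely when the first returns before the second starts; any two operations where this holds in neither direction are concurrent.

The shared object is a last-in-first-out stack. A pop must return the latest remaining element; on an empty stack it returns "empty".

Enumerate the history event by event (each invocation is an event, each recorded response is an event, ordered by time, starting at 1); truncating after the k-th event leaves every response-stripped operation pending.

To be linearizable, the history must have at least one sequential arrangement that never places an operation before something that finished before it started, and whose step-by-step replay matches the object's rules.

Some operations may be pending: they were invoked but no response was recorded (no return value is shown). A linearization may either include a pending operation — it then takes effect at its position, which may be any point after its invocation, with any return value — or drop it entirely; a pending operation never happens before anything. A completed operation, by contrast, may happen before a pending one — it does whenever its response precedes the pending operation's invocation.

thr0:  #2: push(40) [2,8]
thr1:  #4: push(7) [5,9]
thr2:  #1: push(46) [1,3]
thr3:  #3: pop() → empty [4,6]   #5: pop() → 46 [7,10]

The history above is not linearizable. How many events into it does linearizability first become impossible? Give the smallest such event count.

6

events 1..5 are linearizable; a witness order is #1:
after step 1 (#1 push(46)): stack <46>
include event 6 — #3 responding at 6 — and every candidate order breaks
completion choices over the 2 pending operations (#2, #4) were checked; none helps
one such order, #1, #3 (pending dropped), breaks at step 2 where #3 pop() → empty is illegal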